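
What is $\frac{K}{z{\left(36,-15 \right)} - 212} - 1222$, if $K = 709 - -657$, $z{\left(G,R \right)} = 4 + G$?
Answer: $- \frac{105775}{86} \approx -1229.9$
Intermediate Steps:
$K = 1366$ ($K = 709 + 657 = 1366$)
$\frac{K}{z{\left(36,-15 \right)} - 212} - 1222 = \frac{1}{\left(4 + 36\right) - 212} \cdot 1366 - 1222 = \frac{1}{40 - 212} \cdot 1366 - 1222 = \frac{1}{-172} \cdot 1366 - 1222 = \left(- \frac{1}{172}\right) 1366 - 1222 = - \frac{683}{86} - 1222 = - \frac{105775}{86}$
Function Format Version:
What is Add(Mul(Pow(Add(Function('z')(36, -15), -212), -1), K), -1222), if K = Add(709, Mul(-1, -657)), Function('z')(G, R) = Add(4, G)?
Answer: Rational(-105775, 86) ≈ -1229.9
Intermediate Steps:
K = 1366 (K = Add(709, 657) = 1366)
Add(Mul(Pow(Add(Function('z')(36, -15), -212), -1), K), -1222) = Add(Mul(Pow(Add(Add(4, 36), -212), -1), 1366), -1222) = Add(Mul(Pow(Add(40, -212), -1), 1366), -1222) = Add(Mul(Pow(-172, -1), 1366), -1222) = Add(Mul(Rational(-1, 172), 1366), -1222) = Add(Rational(-683, 86), -1222) = Rational(-105775, 86)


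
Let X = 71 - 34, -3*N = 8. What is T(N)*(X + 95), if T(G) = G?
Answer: -352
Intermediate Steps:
N = -8/3 (N = -1/3*8 = -8/3 ≈ -2.6667)
X = 37
T(N)*(X + 95) = -8*(37 + 95)/3 = -8/3*132 = -352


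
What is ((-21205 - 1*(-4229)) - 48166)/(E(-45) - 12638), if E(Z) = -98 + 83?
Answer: 65142/12653 ≈ 5.1483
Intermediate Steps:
E(Z) = -15
((-21205 - 1*(-4229)) - 48166)/(E(-45) - 12638) = ((-21205 - 1*(-4229)) - 48166)/(-15 - 12638) = ((-21205 + 4229) - 48166)/(-12653) = (-16976 - 48166)*(-1/12653) = -65142*(-1/12653) = 65142/12653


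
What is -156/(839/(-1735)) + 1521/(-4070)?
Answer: 1100310081/3414730 ≈ 322.22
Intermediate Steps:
-156/(839/(-1735)) + 1521/(-4070) = -156/(839*(-1/1735)) + 1521*(-1/4070) = -156/(-839/1735) - 1521/4070 = -156*(-1735/839) - 1521/4070 = 270660/839 - 1521/4070 = 1100310081/3414730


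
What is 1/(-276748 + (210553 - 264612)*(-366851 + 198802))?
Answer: 1/9084284143 ≈ 1.1008e-10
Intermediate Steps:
1/(-276748 + (210553 - 264612)*(-366851 + 198802)) = 1/(-276748 - 54059*(-168049)) = 1/(-276748 + 9084560891) = 1/9084284143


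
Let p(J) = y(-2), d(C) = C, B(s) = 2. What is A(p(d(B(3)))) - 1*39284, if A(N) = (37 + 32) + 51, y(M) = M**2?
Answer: -39164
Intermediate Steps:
p(J) = 4 (p(J) = (-2)**2 = 4)
A(N) = 120 (A(N) = 69 + 51 = 120)
A(p(d(B(3)))) - 1*39284 = 120 - 1*39284 = 120 - 39284 = -39164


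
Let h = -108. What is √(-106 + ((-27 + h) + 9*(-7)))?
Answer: 4*I*√19 ≈ 17.436*I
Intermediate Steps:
√(-106 + ((-27 + h) + 9*(-7))) = √(-106 + ((-27 - 108) + 9*(-7))) = √(-106 + (-135 - 63)) = √(-106 - 198) = √(-304) = 4*I*√19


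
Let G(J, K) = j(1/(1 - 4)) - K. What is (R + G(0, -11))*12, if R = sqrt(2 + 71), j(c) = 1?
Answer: 144 + 12*sqrt(73) ≈ 246.53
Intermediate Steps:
G(J, K) = 1 - K
R = sqrt(73) ≈ 8.5440
(R + G(0, -11))*12 = (sqrt(73) + (1 - 1*(-11)))*12 = (sqrt(73) + (1 + 11))*12 = (sqrt(73) + 12)*12 = (12 + sqrt(73))*12 = 144 + 12*sqrt(73)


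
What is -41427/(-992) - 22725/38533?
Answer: 1637631/39776 ≈ 41.171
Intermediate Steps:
-41427/(-992) - 22725/38533 = -41427*(-1/992) - 22725*1/38533 = 41427/992 - 22725/38533 = 1637631/39776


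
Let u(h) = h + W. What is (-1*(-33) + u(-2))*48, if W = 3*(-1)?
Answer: 1344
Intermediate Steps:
W = -3
u(h) = -3 + h (u(h) = h - 3 = -3 + h)
(-1*(-33) + u(-2))*48 = (-1*(-33) + (-3 - 2))*48 = (33 - 5)*48 = 28*48 = 1344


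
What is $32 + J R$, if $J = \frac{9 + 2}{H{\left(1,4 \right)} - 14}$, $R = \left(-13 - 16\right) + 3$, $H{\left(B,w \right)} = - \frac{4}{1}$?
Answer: $\frac{431}{9} \approx 47.889$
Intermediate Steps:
$H{\left(B,w \right)} = -4$ ($H{\left(B,w \right)} = \left(-4\right) 1 = -4$)
$R = -26$ ($R = -29 + 3 = -26$)
$J = - \frac{11}{18}$ ($J = \frac{9 + 2}{-4 - 14} = \frac{11}{-18} = 11 \left(- \frac{1}{18}\right) = - \frac{11}{18} \approx -0.61111$)
$32 + J R = 32 - - \frac{143}{9} = 32 + \frac{143}{9} = \frac{431}{9}$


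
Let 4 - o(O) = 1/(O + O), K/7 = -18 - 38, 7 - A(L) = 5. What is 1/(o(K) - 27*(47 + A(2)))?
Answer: -784/1034095 ≈ -0.00075815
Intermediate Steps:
A(L) = 2 (A(L) = 7 - 1*5 = 7 - 5 = 2)
K = -392 (K = 7*(-18 - 38) = 7*(-56) = -392)
o(O) = 4 - 1/(2*O) (o(O) = 4 - 1/(O + O) = 4 - 1/(2*O))
1/(o(K) - 27*(47 + A(2))) = 1/((4 - ½/(-392)) - 27*(47 + 2)) = 1/((4 - ½*(-1/392)) - 27*49) = 1/((4 + 1/784) - 1323) = 1/(3137/784 - 1323) = 1/(-1034095/784) = -784/1034095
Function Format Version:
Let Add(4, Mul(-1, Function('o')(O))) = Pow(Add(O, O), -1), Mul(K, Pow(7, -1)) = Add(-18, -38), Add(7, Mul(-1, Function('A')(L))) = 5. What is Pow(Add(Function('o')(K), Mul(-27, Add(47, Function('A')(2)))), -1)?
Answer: Rational(-784, 1034095) ≈ -0.00075815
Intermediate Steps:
Function('A')(L) = 2 (Function('A')(L) = Add(7, Mul(-1, 5)) = Add(7, -5) = 2)
K = -392 (K = Mul(7, Add(-18, -38)) = Mul(7, -56) = -392)
Function('o')(O) = Add(4, Mul(Rational(-1, 2), Pow(O, -1))) (Function('o')(O) = Add(4, Mul(-1, Pow(Add(O, O), -1))) = Add(4, Mul(-1, Pow(Mul(2, O), -1))) = Add(4, Mul(-1, Mul(Rational(1, 2), Pow(O, -1)))) = Add(4, Mul(Rational(-1, 2), Pow(O, -1))))
Pow(Add(Function('o')(K), Mul(-27, Add(47, Function('A')(2)))), -1) = Pow(Add(Add(4, Mul(Rational(-1, 2), Pow(-392, -1))), Mul(-27, Add(47, 2))), -1) = Pow(Add(Add(4, Mul(Rational(-1, 2), Rational(-1, 392))), Mul(-27, 49)), -1) = Pow(Add(Add(4, Rational(1, 784)), -1323), -1) = Pow(Add(Rational(3137, 784), -1323), -1) = Pow(Rational(-1034095, 784), -1) = Rational(-784, 1034095)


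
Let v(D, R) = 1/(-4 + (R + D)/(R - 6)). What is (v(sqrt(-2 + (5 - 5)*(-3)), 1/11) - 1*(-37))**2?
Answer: 242*(-378823*I + 32264*sqrt(2))/(-67879*I + 5742*sqrt(2)) ≈ 1350.7 + 1.0872*I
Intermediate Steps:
v(D, R) = 1/(-4 + (D + R)/(-6 + R))
(v(sqrt(-2 + (5 - 5)*(-3)), 1/11) - 1*(-37))**2 = ((-6 + 1/11)/(24 + sqrt(-2 + (5 - 5)*(-3)) - 3/11) - 1*(-37))**2 = ((-6 + 1/11)/(24 + sqrt(-2 + 0*(-3)) - 3*1/11) + 37)**2 = (-65/11/(24 + sqrt(-2 + 0) - 3/11) + 37)**2 = (-65/11/(24 + sqrt(-2) - 3/11) + 37)**2 = (-65/11/(24 + I*sqrt(2) - 3/11) + 37)**2 = (-65/11/(261/11 + I*sqrt(2)) + 37)**2 = (-65/(11*(261/11 + I*sqrt(2))) + 37)**2 = (37 - 65/(11*(261/11 + I*sqrt(2))))**2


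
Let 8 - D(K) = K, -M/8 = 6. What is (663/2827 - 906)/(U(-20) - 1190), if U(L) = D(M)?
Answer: 94837/118734 ≈ 0.79873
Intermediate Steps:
M = -48 (M = -8*6 = -48)
D(K) = 8 - K
U(L) = 56 (U(L) = 8 - 1*(-48) = 8 + 48 = 56)
(663/2827 - 906)/(U(-20) - 1190) = (663/2827 - 906)/(56 - 1190) = (663*(1/2827) - 906)/(-1134) = (663/2827 - 906)*(-1/1134) = -2560599/2827*(-1/1134) = 94837/118734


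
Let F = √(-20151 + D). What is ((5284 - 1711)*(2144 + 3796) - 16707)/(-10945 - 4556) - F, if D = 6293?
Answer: -7068971/5167 - 13*I*√82 ≈ -1368.1 - 117.72*I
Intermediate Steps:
F = 13*I*√82 (F = √(-20151 + 6293) = √(-13858) = 13*I*√82 ≈ 117.72*I)
((5284 - 1711)*(2144 + 3796) - 16707)/(-10945 - 4556) - F = ((5284 - 1711)*(2144 + 3796) - 16707)/(-10945 - 4556) - 13*I*√82 = (3573*5940 - 16707)/(-15501) - 13*I*√82 = (21223620 - 16707)*(-1/15501) - 13*I*√82 = 21206913*(-1/15501) - 13*I*√82 = -7068971/5167 - 13*I*√82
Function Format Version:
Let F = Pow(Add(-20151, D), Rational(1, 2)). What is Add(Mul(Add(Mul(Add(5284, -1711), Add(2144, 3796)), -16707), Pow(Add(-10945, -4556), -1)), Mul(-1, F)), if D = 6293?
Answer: Add(Rational(-7068971, 5167), Mul(-13, I, Pow(82, Rational(1, 2)))) ≈ Add(-1368.1, Mul(-117.72, I))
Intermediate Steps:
F = Mul(13, I, Pow(82, Rational(1, 2))) (F = Pow(Add(-20151, 6293), Rational(1, 2)) = Pow(-13858, Rational(1, 2)) = Mul(13, I, Pow(82, Rational(1, 2))) ≈ Mul(117.72, I))
Add(Mul(Add(Mul(Add(5284, -1711), Add(2144, 3796)), -16707), Pow(Add(-10945, -4556), -1)), Mul(-1, F)) = Add(Mul(Add(Mul(Add(5284, -1711), Add(2144, 3796)), -16707), Pow(Add(-10945, -4556), -1)), Mul(-1, Mul(13, I, Pow(82, Rational(1, 2))))) = Add(Mul(Add(Mul(3573, 5940), -16707), Pow(-15501, -1)), Mul(-13, I, Pow(82, Rational(1, 2)))) = Add(Mul(Add(21223620, -16707), Rational(-1, 15501)), Mul(-13, I, Pow(82, Rational(1, 2)))) = Add(Mul(21206913, Rational(-1, 15501)), Mul(-13, I, Pow(82, Rational(1, 2)))) = Add(Rational(-7068971, 5167), Mul(-13, I, Pow(82, Rational(1, 2))))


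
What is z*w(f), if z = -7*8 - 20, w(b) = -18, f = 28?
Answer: 1368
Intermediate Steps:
z = -76 (z = -56 - 20 = -76)
z*w(f) = -76*(-18) = 1368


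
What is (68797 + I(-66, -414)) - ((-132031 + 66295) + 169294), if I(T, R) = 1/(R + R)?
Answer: -28782109/828 ≈ -34761.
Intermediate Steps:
I(T, R) = 1/(2*R)
(68797 + I(-66, -414)) - ((-132031 + 66295) + 169294) = (68797 + (½)/(-414)) - ((-132031 + 66295) + 169294) = (68797 + (½)*(-1/414)) - (-65736 + 169294) = (68797 - 1/828) - 1*103558 = 56963915/828 - 103558 = -28782109/828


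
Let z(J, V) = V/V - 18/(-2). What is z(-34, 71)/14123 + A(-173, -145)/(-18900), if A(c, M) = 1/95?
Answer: 17940877/25357846500 ≈ 0.00070751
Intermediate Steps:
z(J, V) = 10 (z(J, V) = 1 - 18*(-½) = 1 + 9 = 10)
A(c, M) = 1/95
z(-34, 71)/14123 + A(-173, -145)/(-18900) = 10/14123 + (1/95)/(-18900) = 10*(1/14123) + (1/95)*(-1/18900) = 10/14123 - 1/1795500 = 17940877/25357846500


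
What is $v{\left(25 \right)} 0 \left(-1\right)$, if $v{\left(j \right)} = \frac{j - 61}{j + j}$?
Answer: $0$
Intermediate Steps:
$v{\left(j \right)} = \frac{-61 + j}{2 j}$
$v{\left(25 \right)} 0 \left(-1\right) = \frac{-61 + 25}{2 \cdot 25} \cdot 0 \left(-1\right) = \frac{1}{2} \cdot \frac{1}{25} \left(-36\right) 0 = \left(- \frac{18}{25}\right) 0 = 0$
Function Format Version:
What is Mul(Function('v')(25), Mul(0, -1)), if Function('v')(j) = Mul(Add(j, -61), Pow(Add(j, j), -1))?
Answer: 0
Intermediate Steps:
Function('v')(j) = Mul(Rational(1, 2), Pow(j, -1), Add(-61, j)) (Function('v')(j) = Mul(Add(-61, j), Pow(Mul(2, j), -1)) = Mul(Add(-61, j), Mul(Rational(1, 2), Pow(j, -1))) = Mul(Rational(1, 2), Pow(j, -1), Add(-61, j)))
Mul(Function('v')(25), Mul(0, -1)) = Mul(Mul(Rational(1, 2), Pow(25, -1), Add(-61, 25)), Mul(0, -1)) = Mul(Mul(Rational(1, 2), Rational(1, 25), -36), 0) = Mul(Rational(-18, 25), 0) = 0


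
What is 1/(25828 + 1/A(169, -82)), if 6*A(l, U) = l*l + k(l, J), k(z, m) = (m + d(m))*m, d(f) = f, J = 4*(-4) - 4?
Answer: 9787/252778638 ≈ 3.8718e-5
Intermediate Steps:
J = -20 (J = -16 - 4 = -20)
k(z, m) = 2*m**2 (k(z, m) = (m + m)*m = (2*m)*m = 2*m**2)
A(l, U) = 400/3 + l**2/6 (A(l, U) = (l*l + 2*(-20)**2)/6 = (l**2 + 2*400)/6 = (l**2 + 800)/6 = (800 + l**2)/6 = 400/3 + l**2/6)
1/(25828 + 1/A(169, -82)) = 1/(25828 + 1/(400/3 + (1/6)*169**2)) = 1/(25828 + 1/(400/3 + (1/6)*28561)) = 1/(25828 + 1/(400/3 + 28561/6)) = 1/(25828 + 1/(9787/2)) = 1/(25828 + 2/9787) = 1/(252778638/9787) = 9787/252778638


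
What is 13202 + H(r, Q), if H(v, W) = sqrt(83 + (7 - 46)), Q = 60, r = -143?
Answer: 13202 + 2*sqrt(11) ≈ 13209.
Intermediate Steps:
H(v, W) = 2*sqrt(11) (H(v, W) = sqrt(83 - 39) = sqrt(44) = 2*sqrt(11))
13202 + H(r, Q) = 13202 + 2*sqrt(11)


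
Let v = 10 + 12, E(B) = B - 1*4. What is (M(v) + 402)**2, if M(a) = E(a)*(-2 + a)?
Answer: 580644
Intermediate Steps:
E(B) = -4 + B (E(B) = B - 4 = -4 + B)
v = 22
M(a) = (-4 + a)*(-2 + a)
(M(v) + 402)**2 = ((-4 + 22)*(-2 + 22) + 402)**2 = (18*20 + 402)**2 = (360 + 402)**2 = 762**2 = 580644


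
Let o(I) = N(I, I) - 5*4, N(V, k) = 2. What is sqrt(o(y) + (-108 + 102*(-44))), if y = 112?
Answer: I*sqrt(4614) ≈ 67.926*I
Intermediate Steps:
o(I) = -18 (o(I) = 2 - 5*4 = 2 - 20 = -18)
sqrt(o(y) + (-108 + 102*(-44))) = sqrt(-18 + (-108 + 102*(-44))) = sqrt(-18 + (-108 - 4488)) = sqrt(-18 - 4596) = sqrt(-4614) = I*sqrt(4614)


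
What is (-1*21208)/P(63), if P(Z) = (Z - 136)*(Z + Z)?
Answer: 10604/4599 ≈ 2.3057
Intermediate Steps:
P(Z) = 2*Z*(-136 + Z) (P(Z) = (-136 + Z)*(2*Z) = 2*Z*(-136 + Z))
(-1*21208)/P(63) = (-1*21208)/((2*63*(-136 + 63))) = -21208/(2*63*(-73)) = -21208/(-9198) = -21208*(-1/9198) = 10604/4599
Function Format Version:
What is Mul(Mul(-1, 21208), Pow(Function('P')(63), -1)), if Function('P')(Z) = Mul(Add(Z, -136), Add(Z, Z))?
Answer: Rational(10604, 4599) ≈ 2.3057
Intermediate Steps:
Function('P')(Z) = Mul(2, Z, Add(-136, Z)) (Function('P')(Z) = Mul(Add(-136, Z), Mul(2, Z)) = Mul(2, Z, Add(-136, Z)))
Mul(Mul(-1, 21208), Pow(Function('P')(63), -1)) = Mul(Mul(-1, 21208), Pow(Mul(2, 63, Add(-136, 63)), -1)) = Mul(-21208, Pow(Mul(2, 63, -73), -1)) = Mul(-21208, Pow(-9198, -1)) = Mul(-21208, Rational(-1, 9198)) = Rational(10604, 4599)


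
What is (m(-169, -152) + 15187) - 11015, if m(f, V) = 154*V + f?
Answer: -19405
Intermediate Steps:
m(f, V) = f + 154*V
(m(-169, -152) + 15187) - 11015 = ((-169 + 154*(-152)) + 15187) - 11015 = ((-169 - 23408) + 15187) - 11015 = (-23577 + 15187) - 11015 = -8390 - 11015 = -19405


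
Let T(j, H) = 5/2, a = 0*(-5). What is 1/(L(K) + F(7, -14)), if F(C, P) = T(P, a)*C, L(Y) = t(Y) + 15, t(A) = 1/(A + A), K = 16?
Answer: 32/1041 ≈ 0.030740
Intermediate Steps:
a = 0
T(j, H) = 5/2 (T(j, H) = 5*(1/2) = 5/2)
t(A) = 1/(2*A)
L(Y) = 15 + 1/(2*Y) (L(Y) = 1/(2*Y) + 15 = 15 + 1/(2*Y))
F(C, P) = 5*C/2
1/(L(K) + F(7, -14)) = 1/((15 + (1/2)/16) + (5/2)*7) = 1/((15 + (1/2)*(1/16)) + 35/2) = 1/((15 + 1/32) + 35/2) = 1/(481/32 + 35/2) = 1/(1041/32) = 32/1041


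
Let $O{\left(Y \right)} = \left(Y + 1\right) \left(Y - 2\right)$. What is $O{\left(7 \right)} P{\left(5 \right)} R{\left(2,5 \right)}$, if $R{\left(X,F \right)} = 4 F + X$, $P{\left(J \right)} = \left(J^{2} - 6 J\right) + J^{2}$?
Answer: $17600$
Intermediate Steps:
$P{\left(J \right)} = - 6 J + 2 J^{2}$
$R{\left(X,F \right)} = X + 4 F$
$O{\left(Y \right)} = \left(1 + Y\right) \left(-2 + Y\right)$
$O{\left(7 \right)} P{\left(5 \right)} R{\left(2,5 \right)} = \left(-2 + 7^{2} - 7\right) 2 \cdot 5 \left(-3 + 5\right) \left(2 + 4 \cdot 5\right) = \left(-2 + 49 - 7\right) 2 \cdot 5 \cdot 2 \left(2 + 20\right) = 40 \cdot 20 \cdot 22 = 800 \cdot 22 = 17600$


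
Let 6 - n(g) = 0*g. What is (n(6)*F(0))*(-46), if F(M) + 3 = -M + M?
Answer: 828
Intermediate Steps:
F(M) = -3 (F(M) = -3 + (-M + M) = -3 + 0 = -3)
n(g) = 6 (n(g) = 6 - 0*g = 6 - 1*0 = 6 + 0 = 6)
(n(6)*F(0))*(-46) = (6*(-3))*(-46) = -18*(-46) = 828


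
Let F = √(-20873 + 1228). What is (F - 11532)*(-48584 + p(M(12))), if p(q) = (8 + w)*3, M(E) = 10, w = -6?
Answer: 560201496 - 48578*I*√19645 ≈ 5.602e+8 - 6.8087e+6*I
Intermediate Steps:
F = I*√19645 (F = √(-19645) = I*√19645 ≈ 140.16*I)
p(q) = 6 (p(q) = (8 - 6)*3 = 2*3 = 6)
(F - 11532)*(-48584 + p(M(12))) = (I*√19645 - 11532)*(-48584 + 6) = (-11532 + I*√19645)*(-48578) = 560201496 - 48578*I*√19645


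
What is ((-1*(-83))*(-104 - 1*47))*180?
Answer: -2255940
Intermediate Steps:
((-1*(-83))*(-104 - 1*47))*180 = (83*(-104 - 47))*180 = (83*(-151))*180 = -12533*180 = -2255940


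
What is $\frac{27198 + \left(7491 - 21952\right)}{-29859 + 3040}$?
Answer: $- \frac{12737}{26819} \approx -0.47492$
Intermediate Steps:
$\frac{27198 + \left(7491 - 21952\right)}{-29859 + 3040} = \frac{27198 + \left(7491 - 21952\right)}{-26819} = \left(27198 - 14461\right) \left(- \frac{1}{26819}\right) = 12737 \left(- \frac{1}{26819}\right) = - \frac{12737}{26819}$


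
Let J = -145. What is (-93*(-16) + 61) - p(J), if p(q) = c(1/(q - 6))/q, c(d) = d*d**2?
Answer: 773304009354/499227895 ≈ 1549.0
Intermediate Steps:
c(d) = d**3
p(q) = 1/(q*(-6 + q)**3) (p(q) = (1/(q - 6))**3/q = (1/(-6 + q))**3/q = 1/((-6 + q)**3*q) = 1/(q*(-6 + q)**3))
(-93*(-16) + 61) - p(J) = (-93*(-16) + 61) - 1/((-145)*(-6 - 145)**3) = (1488 + 61) - (-1)/(145*(-151)**3) = 1549 - (-1)*(-1)/(145*3442951) = 1549 - 1*1/499227895 = 1549 - 1/499227895 = 773304009354/499227895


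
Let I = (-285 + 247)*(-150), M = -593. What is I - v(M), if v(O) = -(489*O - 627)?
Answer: -284904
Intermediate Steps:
v(O) = 627 - 489*O (v(O) = -(-627 + 489*O) = 627 - 489*O)
I = 5700 (I = -38*(-150) = 5700)
I - v(M) = 5700 - (627 - 489*(-593)) = 5700 - (627 + 289977) = 5700 - 1*290604 = 5700 - 290604 = -284904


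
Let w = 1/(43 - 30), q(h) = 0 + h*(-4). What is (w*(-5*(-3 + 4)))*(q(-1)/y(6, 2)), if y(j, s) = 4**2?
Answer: -5/52 ≈ -0.096154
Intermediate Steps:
y(j, s) = 16
q(h) = -4*h (q(h) = 0 - 4*h = -4*h)
w = 1/13 ≈ 0.076923
(w*(-5*(-3 + 4)))*(q(-1)/y(6, 2)) = ((-5*(-3 + 4))/13)*(-4*(-1)/16) = ((-5*1)/13)*(4*(1/16)) = ((1/13)*(-5))*(1/4) = -5/13*1/4 = -5/52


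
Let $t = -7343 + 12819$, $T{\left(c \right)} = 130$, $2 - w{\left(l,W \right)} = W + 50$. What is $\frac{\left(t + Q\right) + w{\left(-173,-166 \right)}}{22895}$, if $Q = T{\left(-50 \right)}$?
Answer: $\frac{5724}{22895} \approx 0.25001$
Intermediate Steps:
$w{\left(l,W \right)} = -48 - W$ ($w{\left(l,W \right)} = 2 - \left(W + 50\right) = 2 - \left(50 + W\right) = -48 - W$)
$t = 5476$
$Q = 130$
$\frac{\left(t + Q\right) + w{\left(-173,-166 \right)}}{22895} = \frac{\left(5476 + 130\right) - -118}{22895} = \left(5606 + \left(-48 + 166\right)\right) \frac{1}{22895} = \left(5606 + 118\right) \frac{1}{22895} = 5724 \cdot \frac{1}{22895} = \frac{5724}{22895}$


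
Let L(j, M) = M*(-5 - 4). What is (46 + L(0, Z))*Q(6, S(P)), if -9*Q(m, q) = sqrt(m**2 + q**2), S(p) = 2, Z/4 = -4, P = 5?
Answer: -380*sqrt(10)/9 ≈ -133.52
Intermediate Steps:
Z = -16 (Z = 4*(-4) = -16)
L(j, M) = -9*M (L(j, M) = M*(-9) = -9*M)
Q(m, q) = -sqrt(m**2 + q**2)/9
(46 + L(0, Z))*Q(6, S(P)) = (46 - 9*(-16))*(-sqrt(6**2 + 2**2)/9) = (46 + 144)*(-sqrt(36 + 4)/9) = 190*(-2*sqrt(10)/9) = -380*sqrt(10)/9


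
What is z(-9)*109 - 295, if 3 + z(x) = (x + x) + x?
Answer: -3565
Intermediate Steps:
z(x) = -3 + 3*x (z(x) = -3 + ((x + x) + x) = -3 + (2*x + x) = -3 + 3*x)
z(-9)*109 - 295 = (-3 + 3*(-9))*109 - 295 = (-3 - 27)*109 - 295 = -30*109 - 295 = -3270 - 295 = -3565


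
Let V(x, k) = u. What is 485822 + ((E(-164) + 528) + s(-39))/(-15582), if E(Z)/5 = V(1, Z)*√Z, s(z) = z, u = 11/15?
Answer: 2523359305/5194 - 11*I*√41/23373 ≈ 4.8582e+5 - 0.0030135*I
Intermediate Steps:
u = 11/15 (u = 11*(1/15) = 11/15 ≈ 0.73333)
V(x, k) = 11/15
E(Z) = 11*√Z/3 (E(Z) = 5*(11*√Z/15) = 11*√Z/3)
485822 + ((E(-164) + 528) + s(-39))/(-15582) = 485822 + ((11*√(-164)/3 + 528) - 39)/(-15582) = 485822 + ((11*(2*I*√41)/3 + 528) - 39)*(-1/15582) = 485822 + ((22*I*√41/3 + 528) - 39)*(-1/15582) = 485822 + ((528 + 22*I*√41/3) - 39)*(-1/15582) = 485822 + (489 + 22*I*√41/3)*(-1/15582) = 485822 + (-163/5194 - 11*I*√41/23373) = 2523359305/5194 - 11*I*√41/23373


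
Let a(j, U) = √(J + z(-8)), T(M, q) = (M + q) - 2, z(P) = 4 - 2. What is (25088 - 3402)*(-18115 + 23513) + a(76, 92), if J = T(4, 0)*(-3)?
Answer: 117061028 + 2*I ≈ 1.1706e+8 + 2.0*I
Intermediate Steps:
z(P) = 2
T(M, q) = -2 + M + q
J = -6 (J = (-2 + 4 + 0)*(-3) = 2*(-3) = -6)
a(j, U) = 2*I (a(j, U) = √(-6 + 2) = √(-4) = 2*I)
(25088 - 3402)*(-18115 + 23513) + a(76, 92) = (25088 - 3402)*(-18115 + 23513) + 2*I = 21686*5398 + 2*I = 117061028 + 2*I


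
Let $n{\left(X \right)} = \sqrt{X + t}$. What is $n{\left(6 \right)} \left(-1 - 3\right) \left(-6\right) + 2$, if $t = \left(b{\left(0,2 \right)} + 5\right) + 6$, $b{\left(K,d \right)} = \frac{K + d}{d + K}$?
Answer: $2 + 72 \sqrt{2} \approx 103.82$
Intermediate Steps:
$b{\left(K,d \right)} = 1$ ($b{\left(K,d \right)} = \frac{K + d}{K + d} = 1$)
$t = 12$ ($t = \left(1 + 5\right) + 6 = 6 + 6 = 12$)
$n{\left(X \right)} = \sqrt{12 + X}$ ($n{\left(X \right)} = \sqrt{X + 12} = \sqrt{12 + X}$)
$n{\left(6 \right)} \left(-1 - 3\right) \left(-6\right) + 2 = \sqrt{12 + 6} \left(-1 - 3\right) \left(-6\right) + 2 = \sqrt{18} \left(-1 - 3\right) \left(-6\right) + 2 = 3 \sqrt{2} \left(\left(-4\right) \left(-6\right)\right) + 2 = 3 \sqrt{2} \cdot 24 + 2 = 72 \sqrt{2} + 2 = 2 + 72 \sqrt{2}$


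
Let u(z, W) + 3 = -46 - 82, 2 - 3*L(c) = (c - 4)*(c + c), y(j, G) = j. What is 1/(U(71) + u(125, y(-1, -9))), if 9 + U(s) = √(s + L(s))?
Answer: -420/68099 - I*√27897/68099 ≈ -0.0061675 - 0.0024527*I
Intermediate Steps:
L(c) = ⅔ - 2*c*(-4 + c)/3 (L(c) = ⅔ - (c - 4)*(c + c)/3 = ⅔ - (-4 + c)*2*c/3 = ⅔ - 2*c*(-4 + c)/3)
u(z, W) = -131 (u(z, W) = -3 + (-46 - 82) = -3 - 128 = -131)
U(s) = -9 + √(⅔ - 2*s²/3 + 11*s/3) (U(s) = -9 + √(s + (⅔ - 2*s²/3 + 8*s/3)) = -9 + √(⅔ - 2*s²/3 + 11*s/3))
1/(U(71) + u(125, y(-1, -9))) = 1/((-9 + √(6 - 6*71² + 33*71)/3) - 131) = 1/((-9 + √(6 - 6*5041 + 2343)/3) - 131) = 1/((-9 + √(6 - 30246 + 2343)/3) - 131) = 1/((-9 + √(-27897)/3) - 131) = 1/((-9 + (I*√27897)/3) - 131) = 1/((-9 + I*√27897/3) - 131) = 1/(-140 + I*√27897/3)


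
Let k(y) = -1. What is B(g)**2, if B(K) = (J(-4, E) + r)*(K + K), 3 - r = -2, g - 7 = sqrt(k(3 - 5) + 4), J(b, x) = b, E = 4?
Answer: 208 + 56*sqrt(3) ≈ 304.99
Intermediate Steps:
g = 7 + sqrt(3) (g = 7 + sqrt(-1 + 4) = 7 + sqrt(3) ≈ 8.7321)
r = 5 (r = 3 - 1*(-2) = 3 + 2 = 5)
B(K) = 2*K (B(K) = (-4 + 5)*(K + K) = 1*(2*K) = 2*K)
B(g)**2 = (2*(7 + sqrt(3)))**2 = (14 + 2*sqrt(3))**2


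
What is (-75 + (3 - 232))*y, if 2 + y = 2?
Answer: 0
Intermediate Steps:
y = 0 (y = -2 + 2 = 0)
(-75 + (3 - 232))*y = (-75 + (3 - 232))*0 = (-75 - 229)*0 = -304*0 = 0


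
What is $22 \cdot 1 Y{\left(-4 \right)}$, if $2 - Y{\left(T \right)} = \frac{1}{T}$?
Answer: $\frac{99}{2} \approx 49.5$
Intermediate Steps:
$Y{\left(T \right)} = 2 - \frac{1}{T}$
$22 \cdot 1 Y{\left(-4 \right)} = 22 \cdot 1 \left(2 - \frac{1}{-4}\right) = 22 \left(2 - - \frac{1}{4}\right) = 22 \left(2 + \frac{1}{4}\right) = 22 \cdot \frac{9}{4} = \frac{99}{2}$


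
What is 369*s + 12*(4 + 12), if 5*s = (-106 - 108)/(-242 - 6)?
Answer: 158523/620 ≈ 255.68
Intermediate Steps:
s = 107/620 (s = ((-106 - 108)/(-242 - 6))/5 = (-214/(-248))/5 = (-214*(-1/248))/5 = (⅕)*(107/124) = 107/620 ≈ 0.17258)
369*s + 12*(4 + 12) = 369*(107/620) + 12*(4 + 12) = 39483/620 + 12*16 = 39483/620 + 192 = 158523/620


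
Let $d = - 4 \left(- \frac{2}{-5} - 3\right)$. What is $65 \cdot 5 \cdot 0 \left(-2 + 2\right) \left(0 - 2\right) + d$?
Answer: $\frac{52}{5} \approx 10.4$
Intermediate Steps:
$d = \frac{52}{5}$ ($d = - 4 \left(\left(-2\right) \left(- \frac{1}{5}\right) - 3\right) = - 4 \left(\frac{2}{5} - 3\right) = \left(-4\right) \left(- \frac{13}{5}\right) = \frac{52}{5} \approx 10.4$)
$65 \cdot 5 \cdot 0 \left(-2 + 2\right) \left(0 - 2\right) + d = 65 \cdot 5 \cdot 0 \left(-2 + 2\right) \left(0 - 2\right) + \frac{52}{5} = 65 \cdot 0 \cdot 0 \left(-2\right) + \frac{52}{5} = 65 \cdot 0 \cdot 0 + \frac{52}{5} = 65 \cdot 0 + \frac{52}{5} = 0 + \frac{52}{5} = \frac{52}{5}$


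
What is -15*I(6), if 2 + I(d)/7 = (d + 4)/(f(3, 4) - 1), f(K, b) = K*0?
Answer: 1260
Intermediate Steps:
f(K, b) = 0
I(d) = -42 - 7*d (I(d) = -14 + 7*((d + 4)/(0 - 1)) = -14 + 7*((4 + d)/(-1)) = -14 + 7*((4 + d)*(-1)) = -14 + 7*(-4 - d) = -14 + (-28 - 7*d) = -42 - 7*d)
-15*I(6) = -15*(-42 - 7*6) = -15*(-42 - 42) = -15*(-84) = 1260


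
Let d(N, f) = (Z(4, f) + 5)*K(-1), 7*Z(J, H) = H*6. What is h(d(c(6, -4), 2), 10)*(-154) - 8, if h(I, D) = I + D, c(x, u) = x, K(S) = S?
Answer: -514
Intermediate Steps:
Z(J, H) = 6*H/7 (Z(J, H) = (H*6)/7 = (6*H)/7 = 6*H/7)
d(N, f) = -5 - 6*f/7 (d(N, f) = (6*f/7 + 5)*(-1) = (5 + 6*f/7)*(-1) = -5 - 6*f/7)
h(I, D) = D + I
h(d(c(6, -4), 2), 10)*(-154) - 8 = (10 + (-5 - 6/7*2))*(-154) - 8 = (10 + (-5 - 12/7))*(-154) - 8 = (10 - 47/7)*(-154) - 8 = (23/7)*(-154) - 8 = -506 - 8 = -514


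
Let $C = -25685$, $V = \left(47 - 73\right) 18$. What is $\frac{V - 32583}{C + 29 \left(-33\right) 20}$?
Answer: $\frac{33051}{44825} \approx 0.73733$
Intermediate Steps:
$V = -468$ ($V = \left(-26\right) 18 = -468$)
$\frac{V - 32583}{C + 29 \left(-33\right) 20} = \frac{-468 - 32583}{-25685 + 29 \left(-33\right) 20} = - \frac{33051}{-25685 - 19140} = - \frac{33051}{-44825} = \left(-33051\right) \left(- \frac{1}{44825}\right) = \frac{33051}{44825}$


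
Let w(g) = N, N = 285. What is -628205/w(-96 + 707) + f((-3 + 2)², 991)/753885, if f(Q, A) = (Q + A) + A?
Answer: -10524305806/4774605 ≈ -2204.2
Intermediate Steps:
w(g) = 285
f(Q, A) = Q + 2*A (f(Q, A) = (A + Q) + A = Q + 2*A)
-628205/w(-96 + 707) + f((-3 + 2)², 991)/753885 = -628205/285 + ((-3 + 2)² + 2*991)/753885 = -628205*1/285 + ((-1)² + 1982)*(1/753885) = -125641/57 + (1 + 1982)*(1/753885) = -125641/57 + 1983*(1/753885) = -125641/57 + 661/251295 = -10524305806/4774605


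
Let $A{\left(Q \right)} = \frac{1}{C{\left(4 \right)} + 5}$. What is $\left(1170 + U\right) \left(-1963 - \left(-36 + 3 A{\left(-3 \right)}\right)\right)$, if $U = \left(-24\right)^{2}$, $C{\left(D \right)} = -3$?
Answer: $-3367161$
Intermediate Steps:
$U = 576$
$A{\left(Q \right)} = \frac{1}{2}$ ($A{\left(Q \right)} = \frac{1}{-3 + 5} = \frac{1}{2}$)
$\left(1170 + U\right) \left(-1963 - \left(-36 + 3 A{\left(-3 \right)}\right)\right) = \left(1170 + 576\right) \left(-1963 + \left(\left(-3\right) \frac{1}{2} + 36\right)\right) = 1746 \left(-1963 + \left(- \frac{3}{2} + 36\right)\right) = 1746 \left(-1963 + \frac{69}{2}\right) = 1746 \left(- \frac{3857}{2}\right) = -3367161$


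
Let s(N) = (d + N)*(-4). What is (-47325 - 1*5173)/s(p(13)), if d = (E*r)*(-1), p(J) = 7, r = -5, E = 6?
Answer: 26249/74 ≈ 354.72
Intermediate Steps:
d = 30 (d = (6*(-5))*(-1) = -30*(-1) = 30)
s(N) = -120 - 4*N (s(N) = (30 + N)*(-4) = -120 - 4*N)
(-47325 - 1*5173)/s(p(13)) = (-47325 - 1*5173)/(-120 - 4*7) = (-47325 - 5173)/(-120 - 28) = -52498/(-148) = -52498*(-1/148) = 26249/74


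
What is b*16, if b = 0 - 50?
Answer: -800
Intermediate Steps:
b = -50
b*16 = -50*16 = -800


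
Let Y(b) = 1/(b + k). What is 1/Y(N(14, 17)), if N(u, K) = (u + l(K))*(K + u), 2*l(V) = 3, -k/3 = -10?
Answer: 1021/2 ≈ 510.50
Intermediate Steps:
k = 30 (k = -3*(-10) = 30)
l(V) = 3/2 (l(V) = (½)*3 = 3/2)
N(u, K) = (3/2 + u)*(K + u) (N(u, K) = (u + 3/2)*(K + u) = (3/2 + u)*(K + u))
Y(b) = 1/(30 + b) (Y(b) = 1/(b + 30) = 1/(30 + b))
1/Y(N(14, 17)) = 1/(1/(30 + (14² + (3/2)*17 + (3/2)*14 + 17*14))) = 1/(1/(30 + (196 + 51/2 + 21 + 238))) = 1/(1/(30 + 961/2)) = 1/(1/(1021/2)) = 1/(2/1021) = 1021/2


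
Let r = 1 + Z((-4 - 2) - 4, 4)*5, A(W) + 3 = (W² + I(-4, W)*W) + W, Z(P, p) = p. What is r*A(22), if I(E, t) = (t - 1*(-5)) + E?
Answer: 21189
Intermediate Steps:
I(E, t) = 5 + E + t (I(E, t) = (t + 5) + E = (5 + t) + E = 5 + E + t)
A(W) = -3 + W + W² + W*(1 + W) (A(W) = -3 + ((W² + (5 - 4 + W)*W) + W) = -3 + ((W² + (1 + W)*W) + W) = -3 + ((W² + W*(1 + W)) + W) = -3 + (W + W² + W*(1 + W)) = -3 + W + W² + W*(1 + W))
r = 21 (r = 1 + 4*5 = 1 + 20 = 21)
r*A(22) = 21*(-3 + 2*22 + 2*22²) = 21*(-3 + 44 + 2*484) = 21*(-3 + 44 + 968) = 21*1009 = 21189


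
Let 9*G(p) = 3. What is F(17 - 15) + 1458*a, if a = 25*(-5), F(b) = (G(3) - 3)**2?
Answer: -1640186/9 ≈ -1.8224e+5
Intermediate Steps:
G(p) = 1/3 (G(p) = (1/9)*3 = 1/3)
F(b) = 64/9 (F(b) = (1/3 - 3)**2 = (-8/3)**2 = 64/9)
a = -125
F(17 - 15) + 1458*a = 64/9 + 1458*(-125) = 64/9 - 182250 = -1640186/9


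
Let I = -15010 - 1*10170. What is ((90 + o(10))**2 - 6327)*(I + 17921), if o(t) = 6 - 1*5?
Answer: -14184086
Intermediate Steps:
o(t) = 1 (o(t) = 6 - 5 = 1)
I = -25180 (I = -15010 - 10170 = -25180)
((90 + o(10))**2 - 6327)*(I + 17921) = ((90 + 1)**2 - 6327)*(-25180 + 17921) = (91**2 - 6327)*(-7259) = (8281 - 6327)*(-7259) = 1954*(-7259) = -14184086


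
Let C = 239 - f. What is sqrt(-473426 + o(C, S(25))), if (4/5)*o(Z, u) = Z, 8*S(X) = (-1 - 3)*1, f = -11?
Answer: I*sqrt(1892454)/2 ≈ 687.83*I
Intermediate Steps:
S(X) = -1/2 (S(X) = ((-1 - 3)*1)/8 = (-4*1)/8 = (1/8)*(-4) = -1/2)
C = 250 (C = 239 - 1*(-11) = 239 + 11 = 250)
o(Z, u) = 5*Z/4
sqrt(-473426 + o(C, S(25))) = sqrt(-473426 + (5/4)*250) = sqrt(-473426 + 625/2) = sqrt(-946227/2) = I*sqrt(1892454)/2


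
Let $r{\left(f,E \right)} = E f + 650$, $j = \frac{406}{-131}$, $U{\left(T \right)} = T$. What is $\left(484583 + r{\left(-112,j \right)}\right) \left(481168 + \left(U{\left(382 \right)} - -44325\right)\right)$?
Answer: $\frac{33451431995625}{131} \approx 2.5535 \cdot 10^{11}$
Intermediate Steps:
$j = - \frac{406}{131}$ ($j = 406 \left(- \frac{1}{131}\right) = - \frac{406}{131} \approx -3.0992$)
$r{\left(f,E \right)} = 650 + E f$
$\left(484583 + r{\left(-112,j \right)}\right) \left(481168 + \left(U{\left(382 \right)} - -44325\right)\right) = \left(484583 + \left(650 - - \frac{45472}{131}\right)\right) \left(481168 + \left(382 - -44325\right)\right) = \left(484583 + \left(650 + \frac{45472}{131}\right)\right) \left(481168 + \left(382 + 44325\right)\right) = \left(484583 + \frac{130622}{131}\right) \left(481168 + 44707\right) = \frac{63610995}{131} \cdot 525875 = \frac{33451431995625}{131}$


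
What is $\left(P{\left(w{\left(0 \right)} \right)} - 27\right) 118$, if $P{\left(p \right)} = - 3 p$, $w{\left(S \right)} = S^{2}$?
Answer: $-3186$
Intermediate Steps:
$\left(P{\left(w{\left(0 \right)} \right)} - 27\right) 118 = \left(- 3 \cdot 0^{2} - 27\right) 118 = \left(\left(-3\right) 0 - 27\right) 118 = \left(0 - 27\right) 118 = \left(-27\right) 118 = -3186$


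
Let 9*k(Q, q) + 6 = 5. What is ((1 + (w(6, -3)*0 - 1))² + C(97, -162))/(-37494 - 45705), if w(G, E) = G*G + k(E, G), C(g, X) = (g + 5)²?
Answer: -3468/27733 ≈ -0.12505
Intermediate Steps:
C(g, X) = (5 + g)²
k(Q, q) = -⅑ (k(Q, q) = -⅔ + (⅑)*5 = -⅔ + 5/9 = -⅑)
w(G, E) = -⅑ + G² (w(G, E) = G*G - ⅑ = G² - ⅑ = -⅑ + G²)
((1 + (w(6, -3)*0 - 1))² + C(97, -162))/(-37494 - 45705) = ((1 + ((-⅑ + 6²)*0 - 1))² + (5 + 97)²)/(-37494 - 45705) = ((1 + ((-⅑ + 36)*0 - 1))² + 102²)/(-83199) = ((1 + ((323/9)*0 - 1))² + 10404)*(-1/83199) = ((1 + (0 - 1))² + 10404)*(-1/83199) = ((1 - 1)² + 10404)*(-1/83199) = (0² + 10404)*(-1/83199) = (0 + 10404)*(-1/83199) = 10404*(-1/83199) = -3468/27733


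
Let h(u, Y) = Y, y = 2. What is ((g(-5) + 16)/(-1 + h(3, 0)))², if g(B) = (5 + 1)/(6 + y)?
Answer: 4489/16 ≈ 280.56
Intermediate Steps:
g(B) = ¾ (g(B) = (5 + 1)/(6 + 2) = 6/8 = 6*(⅛) = ¾)
((g(-5) + 16)/(-1 + h(3, 0)))² = ((¾ + 16)/(-1 + 0))² = ((67/4)/(-1))² = ((67/4)*(-1))² = (-67/4)² = 4489/16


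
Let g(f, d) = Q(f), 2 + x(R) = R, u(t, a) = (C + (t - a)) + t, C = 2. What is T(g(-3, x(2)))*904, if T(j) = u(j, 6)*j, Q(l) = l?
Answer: 27120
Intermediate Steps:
u(t, a) = 2 - a + 2*t (u(t, a) = (2 + (t - a)) + t = (2 + t - a) + t = 2 - a + 2*t)
x(R) = -2 + R
g(f, d) = f
T(j) = j*(-4 + 2*j) (T(j) = (2 - 1*6 + 2*j)*j = (2 - 6 + 2*j)*j = (-4 + 2*j)*j = j*(-4 + 2*j))
T(g(-3, x(2)))*904 = (2*(-3)*(-2 - 3))*904 = (2*(-3)*(-5))*904 = 30*904 = 27120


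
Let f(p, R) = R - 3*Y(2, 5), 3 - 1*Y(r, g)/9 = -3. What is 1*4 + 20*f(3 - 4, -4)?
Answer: -3316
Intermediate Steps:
Y(r, g) = 54 (Y(r, g) = 27 - 9*(-3) = 27 + 27 = 54)
f(p, R) = -162 + R (f(p, R) = R - 3*54 = R - 162 = -162 + R)
1*4 + 20*f(3 - 4, -4) = 1*4 + 20*(-162 - 4) = 4 + 20*(-166) = 4 - 3320 = -3316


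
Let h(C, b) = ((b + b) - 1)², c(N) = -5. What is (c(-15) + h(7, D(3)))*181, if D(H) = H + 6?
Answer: 51404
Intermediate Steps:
D(H) = 6 + H
h(C, b) = (-1 + 2*b)² (h(C, b) = (2*b - 1)² = (-1 + 2*b)²)
(c(-15) + h(7, D(3)))*181 = (-5 + (-1 + 2*(6 + 3))²)*181 = (-5 + (-1 + 2*9)²)*181 = (-5 + (-1 + 18)²)*181 = (-5 + 17²)*181 = (-5 + 289)*181 = 284*181 = 51404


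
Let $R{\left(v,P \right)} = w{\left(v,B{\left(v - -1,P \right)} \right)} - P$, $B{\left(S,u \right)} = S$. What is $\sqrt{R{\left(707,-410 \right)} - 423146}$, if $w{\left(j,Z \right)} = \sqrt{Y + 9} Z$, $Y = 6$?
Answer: $2 \sqrt{-105684 + 177 \sqrt{15}} \approx 648.07 i$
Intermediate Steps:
$w{\left(j,Z \right)} = Z \sqrt{15}$ ($w{\left(j,Z \right)} = \sqrt{6 + 9} Z = \sqrt{15} Z = Z \sqrt{15}$)
$R{\left(v,P \right)} = - P + \sqrt{15} \left(1 + v\right)$ ($R{\left(v,P \right)} = \left(v - -1\right) \sqrt{15} - P = \left(v + 1\right) \sqrt{15} - P = \left(1 + v\right) \sqrt{15} - P = \sqrt{15} \left(1 + v\right) - P = - P + \sqrt{15} \left(1 + v\right)$)
$\sqrt{R{\left(707,-410 \right)} - 423146} = \sqrt{\left(\left(-1\right) \left(-410\right) + \sqrt{15} \left(1 + 707\right)\right) - 423146} = \sqrt{\left(410 + \sqrt{15} \cdot 708\right) - 423146} = \sqrt{\left(410 + 708 \sqrt{15}\right) - 423146} = \sqrt{-422736 + 708 \sqrt{15}}$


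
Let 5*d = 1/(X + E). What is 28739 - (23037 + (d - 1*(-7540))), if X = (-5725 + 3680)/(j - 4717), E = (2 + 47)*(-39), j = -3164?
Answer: -138388029859/75292730 ≈ -1838.0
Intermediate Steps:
E = -1911 (E = 49*(-39) = -1911)
X = 2045/7881 (X = (-5725 + 3680)/(-3164 - 4717) = -2045/(-7881) = -2045*(-1/7881) = 2045/7881 ≈ 0.25948)
d = -7881/75292730 (d = 1/(5*(2045/7881 - 1911)) = 1/(5*(-15058546/7881)) = (⅕)*(-7881/15058546) = -7881/75292730 ≈ -0.00010467)
28739 - (23037 + (d - 1*(-7540))) = 28739 - (23037 + (-7881/75292730 - 1*(-7540))) = 28739 - (23037 + (-7881/75292730 + 7540)) = 28739 - (23037 + 567707176319/75292730) = 28739 - 1*2302225797329/75292730 = 28739 - 2302225797329/75292730 = -138388029859/75292730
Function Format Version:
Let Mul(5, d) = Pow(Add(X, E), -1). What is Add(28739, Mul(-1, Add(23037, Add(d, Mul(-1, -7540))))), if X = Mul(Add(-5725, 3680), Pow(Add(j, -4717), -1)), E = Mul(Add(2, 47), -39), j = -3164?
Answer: Rational(-138388029859, 75292730) ≈ -1838.0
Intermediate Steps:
E = -1911 (E = Mul(49, -39) = -1911)
X = Rational(2045, 7881) (X = Mul(Add(-5725, 3680), Pow(Add(-3164, -4717), -1)) = Mul(-2045, Pow(-7881, -1)) = Mul(-2045, Rational(-1, 7881)) = Rational(2045, 7881) ≈ 0.25948)
d = Rational(-7881, 75292730) (d = Mul(Rational(1, 5), Pow(Add(Rational(2045, 7881), -1911), -1)) = Mul(Rational(1, 5), Pow(Rational(-15058546, 7881), -1)) = Mul(Rational(1, 5), Rational(-7881, 15058546)) = Rational(-7881, 75292730) ≈ -0.00010467)
Add(28739, Mul(-1, Add(23037, Add(d, Mul(-1, -7540))))) = Add(28739, Mul(-1, Add(23037, Add(Rational(-7881, 75292730), Mul(-1, -7540))))) = Add(28739, Mul(-1, Add(23037, Add(Rational(-7881, 75292730), 7540)))) = Add(28739, Mul(-1, Add(23037, Rational(567707176319, 75292730)))) = Add(28739, Mul(-1, Rational(2302225797329, 75292730))) = Add(28739, Rational(-2302225797329, 75292730)) = Rational(-138388029859, 75292730)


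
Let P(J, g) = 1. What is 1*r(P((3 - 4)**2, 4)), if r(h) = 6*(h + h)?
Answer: 12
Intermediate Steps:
r(h) = 12*h (r(h) = 6*(2*h) = 12*h)
1*r(P((3 - 4)**2, 4)) = 1*(12*1) = 1*12 = 12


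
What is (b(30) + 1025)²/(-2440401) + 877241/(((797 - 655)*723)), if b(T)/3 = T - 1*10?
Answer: 224439870199/27838467674 ≈ 8.0622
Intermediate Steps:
b(T) = -30 + 3*T (b(T) = 3*(T - 1*10) = 3*(T - 10) = 3*(-10 + T) = -30 + 3*T)
(b(30) + 1025)²/(-2440401) + 877241/(((797 - 655)*723)) = ((-30 + 3*30) + 1025)²/(-2440401) + 877241/(((797 - 655)*723)) = ((-30 + 90) + 1025)²*(-1/2440401) + 877241/((142*723)) = (60 + 1025)²*(-1/2440401) + 877241/102666 = 1085²*(-1/2440401) + 877241*(1/102666) = 1177225*(-1/2440401) + 877241/102666 = -1177225/2440401 + 877241/102666 = 224439870199/27838467674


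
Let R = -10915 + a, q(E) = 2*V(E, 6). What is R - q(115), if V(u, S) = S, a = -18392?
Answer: -29319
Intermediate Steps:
q(E) = 12 (q(E) = 2*6 = 12)
R = -29307 (R = -10915 - 18392 = -29307)
R - q(115) = -29307 - 1*12 = -29307 - 12 = -29319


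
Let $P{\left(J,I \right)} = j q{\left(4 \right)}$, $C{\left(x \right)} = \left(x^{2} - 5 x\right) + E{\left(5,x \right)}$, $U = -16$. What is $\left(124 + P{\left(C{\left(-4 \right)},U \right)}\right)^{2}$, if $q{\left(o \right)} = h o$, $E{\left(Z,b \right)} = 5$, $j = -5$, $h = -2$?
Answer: $26896$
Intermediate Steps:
$q{\left(o \right)} = - 2 o$
$C{\left(x \right)} = 5 + x^{2} - 5 x$ ($C{\left(x \right)} = \left(x^{2} - 5 x\right) + 5 = 5 + x^{2} - 5 x$)
$P{\left(J,I \right)} = 40$ ($P{\left(J,I \right)} = - 5 \left(\left(-2\right) 4\right) = \left(-5\right) \left(-8\right) = 40$)
$\left(124 + P{\left(C{\left(-4 \right)},U \right)}\right)^{2} = \left(124 + 40\right)^{2} = 164^{2} = 26896$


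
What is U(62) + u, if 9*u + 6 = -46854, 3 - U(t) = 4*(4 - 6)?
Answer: -15587/3 ≈ -5195.7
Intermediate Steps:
U(t) = 11 (U(t) = 3 - 4*(4 - 6) = 3 - 4*(-2) = 3 - 1*(-8) = 3 + 8 = 11)
u = -15620/3 (u = -⅔ + (⅑)*(-46854) = -⅔ - 5206 = -15620/3 ≈ -5206.7)
U(62) + u = 11 - 15620/3 = -15587/3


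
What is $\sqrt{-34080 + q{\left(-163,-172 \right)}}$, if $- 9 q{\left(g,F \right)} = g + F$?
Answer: $\frac{i \sqrt{306385}}{3} \approx 184.51 i$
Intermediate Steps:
$q{\left(g,F \right)} = - \frac{F}{9} - \frac{g}{9}$ ($q{\left(g,F \right)} = - \frac{g + F}{9} = - \frac{F + g}{9} = - \frac{F}{9} - \frac{g}{9}$)
$\sqrt{-34080 + q{\left(-163,-172 \right)}} = \sqrt{-34080 - - \frac{335}{9}} = \sqrt{-34080 + \left(\frac{172}{9} + \frac{163}{9}\right)} = \sqrt{-34080 + \frac{335}{9}} = \sqrt{- \frac{306385}{9}} = \frac{i \sqrt{306385}}{3}$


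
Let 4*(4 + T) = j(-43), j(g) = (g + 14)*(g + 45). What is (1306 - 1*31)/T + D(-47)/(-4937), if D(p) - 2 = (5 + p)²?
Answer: -12654692/182669 ≈ -69.277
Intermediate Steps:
j(g) = (14 + g)*(45 + g)
T = -37/2 (T = -4 + (630 + (-43)² + 59*(-43))/4 = -4 + (630 + 1849 - 2537)/4 = -4 + (¼)*(-58) = -4 - 29/2 = -37/2 ≈ -18.500)
D(p) = 2 + (5 + p)²
(1306 - 1*31)/T + D(-47)/(-4937) = (1306 - 1*31)/(-37/2) + (2 + (5 - 47)²)/(-4937) = (1306 - 31)*(-2/37) + (2 + (-42)²)*(-1/4937) = 1275*(-2/37) + (2 + 1764)*(-1/4937) = -2550/37 + 1766*(-1/4937) = -2550/37 - 1766/4937 = -12654692/182669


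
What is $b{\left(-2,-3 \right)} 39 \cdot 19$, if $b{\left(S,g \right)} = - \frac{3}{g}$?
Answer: $741$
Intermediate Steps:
$b{\left(-2,-3 \right)} 39 \cdot 19 = - \frac{3}{-3} \cdot 39 \cdot 19 = \left(-3\right) \left(- \frac{1}{3}\right) 39 \cdot 19 = 1 \cdot 39 \cdot 19 = 39 \cdot 19 = 741$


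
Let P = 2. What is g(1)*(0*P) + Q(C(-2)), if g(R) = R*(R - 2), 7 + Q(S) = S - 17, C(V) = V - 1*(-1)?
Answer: -25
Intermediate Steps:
C(V) = 1 + V (C(V) = V + 1 = 1 + V)
Q(S) = -24 + S (Q(S) = -7 + (S - 17) = -7 + (-17 + S) = -24 + S)
g(R) = R*(-2 + R)
g(1)*(0*P) + Q(C(-2)) = (1*(-2 + 1))*(0*2) + (-24 + (1 - 2)) = (1*(-1))*0 + (-24 - 1) = -1*0 - 25 = 0 - 25 = -25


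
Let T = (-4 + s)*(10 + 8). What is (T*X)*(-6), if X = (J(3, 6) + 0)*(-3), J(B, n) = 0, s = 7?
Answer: 0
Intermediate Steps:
T = 54 (T = (-4 + 7)*(10 + 8) = 3*18 = 54)
X = 0 (X = (0 + 0)*(-3) = 0*(-3) = 0)
(T*X)*(-6) = (54*0)*(-6) = 0*(-6) = 0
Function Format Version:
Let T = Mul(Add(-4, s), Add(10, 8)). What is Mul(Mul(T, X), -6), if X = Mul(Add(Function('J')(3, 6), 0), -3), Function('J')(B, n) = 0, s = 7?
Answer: 0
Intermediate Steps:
T = 54 (T = Mul(Add(-4, 7), Add(10, 8)) = Mul(3, 18) = 54)
X = 0 (X = Mul(Add(0, 0), -3) = Mul(0, -3) = 0)
Mul(Mul(T, X), -6) = Mul(Mul(54, 0), -6) = Mul(0, -6) = 0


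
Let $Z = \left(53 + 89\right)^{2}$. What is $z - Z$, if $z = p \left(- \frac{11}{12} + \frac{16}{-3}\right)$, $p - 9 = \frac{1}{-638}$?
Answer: $- \frac{51602053}{2552} \approx -20220.0$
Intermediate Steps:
$p = \frac{5741}{638}$ ($p = 9 + \frac{1}{-638} = 9 - \frac{1}{638} = \frac{5741}{638} \approx 8.9984$)
$Z = 20164$ ($Z = 142^{2} = 20164$)
$z = - \frac{143525}{2552}$ ($z = \frac{5741 \left(- \frac{11}{12} + \frac{16}{-3}\right)}{638} = \frac{5741 \left(\left(-11\right) \frac{1}{12} + 16 \left(- \frac{1}{3}\right)\right)}{638} = \frac{5741 \left(- \frac{11}{12} - \frac{16}{3}\right)}{638} = \frac{5741}{638} \left(- \frac{25}{4}\right) = - \frac{143525}{2552} \approx -56.24$)
$z - Z = - \frac{143525}{2552} - 20164 = - \frac{51602053}{2552}$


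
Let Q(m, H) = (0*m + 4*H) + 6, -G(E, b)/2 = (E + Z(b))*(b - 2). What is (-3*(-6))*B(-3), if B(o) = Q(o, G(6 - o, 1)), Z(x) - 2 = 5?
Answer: 2412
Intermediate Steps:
Z(x) = 7 (Z(x) = 2 + 5 = 7)
G(E, b) = -2*(-2 + b)*(7 + E) (G(E, b) = -2*(E + 7)*(b - 2) = -2*(7 + E)*(-2 + b) = -2*(-2 + b)*(7 + E))
Q(m, H) = 6 + 4*H (Q(m, H) = (0 + 4*H) + 6 = 4*H + 6 = 6 + 4*H)
B(o) = 110 - 8*o (B(o) = 6 + 4*(28 - 14*1 + 4*(6 - o) - 2*(6 - o)*1) = 6 + 4*(28 - 14 + (24 - 4*o) + (-12 + 2*o)) = 6 + 4*(26 - 2*o) = 6 + (104 - 8*o) = 110 - 8*o)
(-3*(-6))*B(-3) = (-3*(-6))*(110 - 8*(-3)) = 18*(110 + 24) = 18*134 = 2412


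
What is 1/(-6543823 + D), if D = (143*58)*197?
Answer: -1/4909905 ≈ -2.0367e-7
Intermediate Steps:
D = 1633918 (D = 8294*197 = 1633918)
1/(-6543823 + D) = 1/(-6543823 + 1633918) = 1/(-4909905) = -1/4909905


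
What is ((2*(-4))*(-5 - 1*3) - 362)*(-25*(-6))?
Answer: -44700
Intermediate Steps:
((2*(-4))*(-5 - 1*3) - 362)*(-25*(-6)) = (-8*(-5 - 3) - 362)*150 = (-8*(-8) - 362)*150 = (64 - 362)*150 = -298*150 = -44700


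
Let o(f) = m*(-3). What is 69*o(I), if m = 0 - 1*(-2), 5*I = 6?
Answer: -414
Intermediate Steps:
I = 6/5 (I = (⅕)*6 = 6/5 ≈ 1.2000)
m = 2 (m = 0 + 2 = 2)
o(f) = -6 (o(f) = 2*(-3) = -6)
69*o(I) = 69*(-6) = -414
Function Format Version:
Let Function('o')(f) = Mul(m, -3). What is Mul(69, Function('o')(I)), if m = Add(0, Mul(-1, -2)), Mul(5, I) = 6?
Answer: -414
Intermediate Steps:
I = Rational(6, 5) (I = Mul(Rational(1, 5), 6) = Rational(6, 5) ≈ 1.2000)
m = 2 (m = Add(0, 2) = 2)
Function('o')(f) = -6 (Function('o')(f) = Mul(2, -3) = -6)
Mul(69, Function('o')(I)) = Mul(69, -6) = -414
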